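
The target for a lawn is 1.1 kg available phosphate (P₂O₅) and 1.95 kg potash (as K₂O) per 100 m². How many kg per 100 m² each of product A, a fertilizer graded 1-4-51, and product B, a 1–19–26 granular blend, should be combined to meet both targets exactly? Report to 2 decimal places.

With a, b = kg per 100 m² of product A and product B:
P₂O₅: 0.04·a + 0.19·b = 1.1
K₂O: 0.51·a + 0.26·b = 1.95
Eliminate b: (row1) − 0.19/0.26·(row2) → -0.332692·a = -0.325, so a = 0.976879.
Then b = (1.95 − 0.51·0.976879) / 0.26 = 5.58382.

0.98 kg product A, 5.58 kg product B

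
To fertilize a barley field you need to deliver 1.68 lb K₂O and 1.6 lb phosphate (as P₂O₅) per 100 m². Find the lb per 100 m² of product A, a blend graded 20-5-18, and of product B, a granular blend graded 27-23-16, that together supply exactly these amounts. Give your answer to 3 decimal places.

Per-100 m² balance (a = product A, b = product B):
K₂O: 0.18·a + 0.16·b = 1.68
P₂O₅: 0.05·a + 0.23·b = 1.6
Eliminate b: (row1) − 0.16/0.23·(row2) → 0.145217·a = 0.566957, so a = 3.90419.
Then b = (1.6 − 0.05·3.90419) / 0.23 = 6.10778.

3.904 lb product A, 6.108 lb product B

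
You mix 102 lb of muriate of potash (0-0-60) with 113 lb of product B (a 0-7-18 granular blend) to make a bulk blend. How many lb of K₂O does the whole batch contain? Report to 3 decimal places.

81.540 lb K₂O

K₂O mass = 60%×102 + 18%×113 = 81.54 lb.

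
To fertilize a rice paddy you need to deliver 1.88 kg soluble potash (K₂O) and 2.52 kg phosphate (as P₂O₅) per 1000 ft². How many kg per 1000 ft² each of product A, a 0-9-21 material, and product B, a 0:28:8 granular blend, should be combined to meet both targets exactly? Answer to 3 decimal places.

With a, b = kg per 1000 ft² of product A and product B:
K₂O: 0.21·a + 0.08·b = 1.88
P₂O₅: 0.09·a + 0.28·b = 2.52
Eliminate a: (row1) − 0.21/0.09·(row2) → -0.573333·b = -4, so b = 6.97674.
Back-substitute: a = (1.88 − 0.08·6.97674) / 0.21 = 6.29457.

6.295 kg product A, 6.977 kg product B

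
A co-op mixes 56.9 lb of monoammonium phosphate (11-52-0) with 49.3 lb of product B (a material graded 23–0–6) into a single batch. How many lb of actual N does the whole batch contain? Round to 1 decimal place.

N mass = 11%×56.9 + 23%×49.3 = 17.598 lb.

17.6 lb N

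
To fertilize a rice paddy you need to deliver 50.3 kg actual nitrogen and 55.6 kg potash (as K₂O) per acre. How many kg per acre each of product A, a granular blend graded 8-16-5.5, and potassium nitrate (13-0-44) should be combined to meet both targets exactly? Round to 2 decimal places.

531.34 kg product A, 59.95 kg potassium nitrate

With a, b = kg per acre of product A and potassium nitrate:
N: 0.08·a + 0.13·b = 50.3
K₂O: 0.055·a + 0.44·b = 55.6
Eliminate a: (row1) − 0.08/0.055·(row2) → -0.51·b = -30.5727, so b = 59.9465.
Back-substitute: a = (50.3 − 0.13·59.9465) / 0.08 = 531.337.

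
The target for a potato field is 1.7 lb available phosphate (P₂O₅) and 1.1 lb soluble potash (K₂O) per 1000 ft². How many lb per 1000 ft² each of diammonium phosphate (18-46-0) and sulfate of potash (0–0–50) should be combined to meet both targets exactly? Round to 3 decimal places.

Per-1000 ft² balance (a = diammonium phosphate, b = sulfate of potash):
P₂O₅: 0.46·a + 0·b = 1.7
K₂O: 0·a + 0.5·b = 1.1
Solving simultaneously: a = 3.69565, b = 2.2.

3.696 lb diammonium phosphate, 2.200 lb sulfate of potash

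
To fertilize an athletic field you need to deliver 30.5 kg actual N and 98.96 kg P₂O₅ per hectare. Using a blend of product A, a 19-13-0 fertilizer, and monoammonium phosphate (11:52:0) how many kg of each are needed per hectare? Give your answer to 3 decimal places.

Let a = kg of product A, b = kg of monoammonium phosphate (per hectare).
N: 0.19·a + 0.11·b = 30.5
P₂O₅: 0.13·a + 0.52·b = 98.96
From row1: a = (30.5 − 0.11·b) / 0.19.
Into row2: 0.13·(30.5 − 0.11·b)/0.19 + 0.52·b = 98.96 → b = 175.5905, a = 58.8686.

58.869 kg product A, 175.591 kg monoammonium phosphate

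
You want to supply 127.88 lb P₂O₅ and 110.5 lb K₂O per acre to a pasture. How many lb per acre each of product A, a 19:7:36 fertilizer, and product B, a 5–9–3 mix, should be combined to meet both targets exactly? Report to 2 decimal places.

With a, b = lb per acre of product A and product B:
P₂O₅: 0.07·a + 0.09·b = 127.88
K₂O: 0.36·a + 0.03·b = 110.5
Eliminate a: (row1) − 0.07/0.36·(row2) → 0.0841667·b = 106.394, so b = 1264.086.
Back-substitute: a = (127.88 − 0.09·1264.086) / 0.07 = 201.604.

201.60 lb product A, 1264.09 lb product B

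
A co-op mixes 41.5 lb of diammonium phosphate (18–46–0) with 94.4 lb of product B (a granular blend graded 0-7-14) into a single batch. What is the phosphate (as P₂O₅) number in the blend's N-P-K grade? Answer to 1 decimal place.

Total mass = 41.5 + 94.4 = 135.9 lb.
P₂O₅ mass = 46%×41.5 + 7%×94.4 = 25.698 lb.
% P₂O₅ = 25.698 / 135.9 = 18.9095%.

18.9% P₂O₅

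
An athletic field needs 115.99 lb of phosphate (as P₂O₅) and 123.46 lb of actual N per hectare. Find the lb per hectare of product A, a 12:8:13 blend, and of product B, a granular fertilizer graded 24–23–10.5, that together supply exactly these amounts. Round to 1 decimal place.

66.5 lb product A, 481.2 lb product B

With a, b = lb per hectare of product A and product B:
P₂O₅: 0.08·a + 0.23·b = 115.99
N: 0.12·a + 0.24·b = 123.46
From row1: a = (115.99 − 0.23·b) / 0.08.
Into row2: 0.12·(115.99 − 0.23·b)/0.08 + 0.24·b = 123.46 → b = 481.19, a = 66.4524.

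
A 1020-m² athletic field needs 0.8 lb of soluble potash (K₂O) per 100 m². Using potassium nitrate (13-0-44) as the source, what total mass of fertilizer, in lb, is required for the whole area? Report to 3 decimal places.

Product per 100 m² = 0.8 / 44% = 1.81818 lb.
Total product = 1.81818 × 1020 / 100 = 18.54545 lb.

18.545 lb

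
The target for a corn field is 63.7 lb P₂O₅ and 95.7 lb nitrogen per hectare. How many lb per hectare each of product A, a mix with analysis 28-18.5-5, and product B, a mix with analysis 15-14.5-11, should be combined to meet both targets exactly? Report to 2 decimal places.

336.30 lb product A, 10.23 lb product B

With a, b = lb per hectare of product A and product B:
P₂O₅: 0.185·a + 0.145·b = 63.7
N: 0.28·a + 0.15·b = 95.7
Eliminate b: (row1) − 0.145/0.15·(row2) → -0.0856667·a = -28.81, so a = 336.304.
Then b = (95.7 − 0.28·336.304) / 0.15 = 10.2335.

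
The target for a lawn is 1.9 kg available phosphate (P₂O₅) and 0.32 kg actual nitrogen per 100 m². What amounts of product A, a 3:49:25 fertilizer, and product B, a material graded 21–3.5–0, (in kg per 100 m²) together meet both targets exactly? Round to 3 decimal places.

With a, b = kg per 100 m² of product A and product B:
P₂O₅: 0.49·a + 0.035·b = 1.9
N: 0.03·a + 0.21·b = 0.32
Eliminate b: (row1) − 0.035/0.21·(row2) → 0.485·a = 1.84667, so a = 3.80756.
Then b = (0.32 − 0.03·3.80756) / 0.21 = 0.979872.

3.808 kg product A, 0.980 kg product B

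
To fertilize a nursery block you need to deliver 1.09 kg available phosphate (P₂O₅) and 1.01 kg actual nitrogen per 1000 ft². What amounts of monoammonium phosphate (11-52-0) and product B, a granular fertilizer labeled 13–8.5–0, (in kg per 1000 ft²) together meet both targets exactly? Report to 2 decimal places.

With a, b = kg per 1000 ft² of monoammonium phosphate and product B:
P₂O₅: 0.52·a + 0.085·b = 1.09
N: 0.11·a + 0.13·b = 1.01
Solving simultaneously: a = 0.958798, b = 6.95794.

0.96 kg monoammonium phosphate, 6.96 kg product B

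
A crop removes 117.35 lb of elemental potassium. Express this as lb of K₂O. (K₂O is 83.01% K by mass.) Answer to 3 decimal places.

141.369 lb K₂O

K₂O = 117.35 / 0.8301 = 141.3685 lb.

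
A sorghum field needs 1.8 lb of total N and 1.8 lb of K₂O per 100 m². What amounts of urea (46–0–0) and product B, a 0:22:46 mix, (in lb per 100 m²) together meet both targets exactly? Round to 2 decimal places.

Per-100 m² balance (a = urea, b = product B):
N: 0.46·a + 0·b = 1.8
K₂O: 0·a + 0.46·b = 1.8
Solving simultaneously: a = 3.91304, b = 3.91304.

3.91 lb urea, 3.91 lb product B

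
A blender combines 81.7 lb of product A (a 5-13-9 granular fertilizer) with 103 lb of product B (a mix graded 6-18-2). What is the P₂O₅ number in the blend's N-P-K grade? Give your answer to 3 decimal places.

15.788% P₂O₅

Total mass = 81.7 + 103 = 184.7 lb.
P₂O₅ mass = 13%×81.7 + 18%×103 = 29.161 lb.
% P₂O₅ = 29.161 / 184.7 = 15.7883%.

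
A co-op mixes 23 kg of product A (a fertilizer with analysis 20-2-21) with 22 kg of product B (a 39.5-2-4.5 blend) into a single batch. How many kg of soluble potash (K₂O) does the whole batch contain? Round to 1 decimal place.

5.8 kg K₂O

K₂O mass = 21%×23 + 4.5%×22 = 5.82 kg.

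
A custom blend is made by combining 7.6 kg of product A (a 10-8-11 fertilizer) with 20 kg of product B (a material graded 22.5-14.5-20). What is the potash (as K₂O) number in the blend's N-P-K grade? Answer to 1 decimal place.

17.5% K₂O

Total mass = 7.6 + 20 = 27.6 kg.
K₂O mass = 11%×7.6 + 20%×20 = 4.836 kg.
% K₂O = 4.836 / 27.6 = 17.5217%.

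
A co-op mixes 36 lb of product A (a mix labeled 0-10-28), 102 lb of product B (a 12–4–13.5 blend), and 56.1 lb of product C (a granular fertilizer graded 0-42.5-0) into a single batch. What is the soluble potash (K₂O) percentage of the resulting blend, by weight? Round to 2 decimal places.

12.29% K₂O

Total mass = 36 + 102 + 56.1 = 194.1 lb.
K₂O mass = 28%×36 + 13.5%×102 + 0%×56.1 = 23.85 lb.
% K₂O = 23.85 / 194.1 = 12.2875%.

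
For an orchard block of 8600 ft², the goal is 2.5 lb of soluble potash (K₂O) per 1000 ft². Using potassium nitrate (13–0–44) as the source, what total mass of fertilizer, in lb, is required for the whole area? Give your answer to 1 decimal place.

Product per 1000 ft² = 2.5 / 44% = 5.68182 lb.
Total product = 5.68182 × 8600 / 1000 = 48.8636 lb.

48.9 lb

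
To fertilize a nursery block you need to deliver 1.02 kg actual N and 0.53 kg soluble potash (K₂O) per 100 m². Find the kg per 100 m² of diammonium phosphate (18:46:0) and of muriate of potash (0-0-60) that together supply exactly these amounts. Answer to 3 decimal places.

Let a = kg of diammonium phosphate, b = kg of muriate of potash (per 100 m²).
N: 0.18·a + 0·b = 1.02
K₂O: 0·a + 0.6·b = 0.53
Solving simultaneously: a = 5.66667, b = 0.883333.

5.667 kg diammonium phosphate, 0.883 kg muriate of potash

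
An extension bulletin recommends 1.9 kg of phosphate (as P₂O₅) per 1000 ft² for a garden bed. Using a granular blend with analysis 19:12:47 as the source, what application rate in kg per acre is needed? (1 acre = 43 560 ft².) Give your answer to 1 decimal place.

689.7 kg of product per acre

Product per 1000 ft² = 1.9 / 12% = 15.8333 kg.
Convert to per acre: 15.8333 × 43.56 = 689.7 kg.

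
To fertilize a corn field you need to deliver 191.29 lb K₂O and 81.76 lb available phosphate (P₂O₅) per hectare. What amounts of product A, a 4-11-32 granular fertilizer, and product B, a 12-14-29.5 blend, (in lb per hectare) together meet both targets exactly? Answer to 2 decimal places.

Per-hectare balance (a = product A, b = product B):
K₂O: 0.32·a + 0.295·b = 191.29
P₂O₅: 0.11·a + 0.14·b = 81.76
Eliminate a: (row1) − 0.32/0.11·(row2) → -0.112273·b = -46.5573, so b = 414.6802.
Back-substitute: a = (191.29 − 0.295·414.6802) / 0.32 = 215.498.

215.50 lb product A, 414.68 lb product B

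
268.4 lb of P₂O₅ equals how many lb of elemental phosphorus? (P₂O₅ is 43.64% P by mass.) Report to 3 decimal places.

P = 268.4 × 0.4364 = 117.1298 lb.

117.130 lb P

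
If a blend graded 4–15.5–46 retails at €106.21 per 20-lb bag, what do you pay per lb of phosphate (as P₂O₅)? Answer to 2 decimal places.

P₂O₅ in bag = 20 × 15.5% = 3.1 lb.
Cost per lb P₂O₅ = €106.21 / 3.1 = €34.2613.

€34.26 per lb P₂O₅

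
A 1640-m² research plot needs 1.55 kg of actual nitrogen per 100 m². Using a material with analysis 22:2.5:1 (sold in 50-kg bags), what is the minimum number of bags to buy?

3 bags

Product per 100 m² = 1.55 / 22% = 7.04545 kg.
Total product = 7.04545 × 1640 / 100 = 115.545 kg.
Bags = ⌈115.545 / 50⌉ = 3.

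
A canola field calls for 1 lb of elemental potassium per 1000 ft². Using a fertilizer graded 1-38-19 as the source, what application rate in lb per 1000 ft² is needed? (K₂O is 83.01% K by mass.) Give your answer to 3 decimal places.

6.340 lb of product per thousand sq ft

As K₂O: 1 / 0.8301 = 1.20467 lb per 1000 ft².
Product per 1000 ft² = 1.20467 / 19% = 6.34039 lb.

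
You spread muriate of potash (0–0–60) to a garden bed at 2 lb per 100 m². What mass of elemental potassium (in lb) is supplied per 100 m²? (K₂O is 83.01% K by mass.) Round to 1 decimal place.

1.0 lb K per hundred sq m

K₂O per 100 m² = 2 × 60% = 1.2 lb.
Elemental K = 1.2 × 0.8301 = 0.99612 lb per 100 m².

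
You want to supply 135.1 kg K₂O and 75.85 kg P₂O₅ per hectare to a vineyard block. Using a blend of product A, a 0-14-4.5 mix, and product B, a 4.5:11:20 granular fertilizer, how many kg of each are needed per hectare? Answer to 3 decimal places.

Per-hectare balance (a = product A, b = product B):
K₂O: 0.045·a + 0.2·b = 135.1
P₂O₅: 0.14·a + 0.11·b = 75.85
Eliminate b: (row1) − 0.2/0.11·(row2) → -0.209545·a = -2.80909, so a = 13.4056.
Then b = (75.85 − 0.14·13.4056) / 0.11 = 672.4837.

13.406 kg product A, 672.484 kg product B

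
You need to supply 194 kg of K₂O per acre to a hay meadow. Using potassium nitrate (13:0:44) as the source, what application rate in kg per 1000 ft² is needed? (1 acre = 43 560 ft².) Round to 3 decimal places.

Product per acre = 194 / 44% = 440.909 kg.
Convert to per 1000 ft²: 440.909 × 0.0229568 = 10.1219 kg.

10.122 kg of product per thousand sq ft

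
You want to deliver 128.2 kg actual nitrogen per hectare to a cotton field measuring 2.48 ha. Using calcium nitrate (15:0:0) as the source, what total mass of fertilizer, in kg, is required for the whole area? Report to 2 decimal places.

Product per hectare = 128.2 / 15% = 854.667 kg.
Total product = 854.667 × 2.48 = 2119.573 kg.

2119.57 kg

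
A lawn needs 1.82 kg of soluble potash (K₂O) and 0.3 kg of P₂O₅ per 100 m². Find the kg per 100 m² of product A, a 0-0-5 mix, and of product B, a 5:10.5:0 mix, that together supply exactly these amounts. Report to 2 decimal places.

Let a = kg of product A, b = kg of product B (per 100 m²).
K₂O: 0.05·a + 0·b = 1.82
P₂O₅: 0·a + 0.105·b = 0.3
Solving simultaneously: a = 36.4, b = 2.85714.

36.40 kg product A, 2.86 kg product B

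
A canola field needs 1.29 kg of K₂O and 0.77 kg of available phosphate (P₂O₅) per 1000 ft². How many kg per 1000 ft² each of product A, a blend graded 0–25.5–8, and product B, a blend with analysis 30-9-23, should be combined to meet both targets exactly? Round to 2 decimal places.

Per-1000 ft² balance (a = product A, b = product B):
K₂O: 0.08·a + 0.23·b = 1.29
P₂O₅: 0.255·a + 0.09·b = 0.77
Eliminate b: (row1) − 0.23/0.09·(row2) → -0.571667·a = -0.677778, so a = 1.18562.
Then b = (0.77 − 0.255·1.18562) / 0.09 = 5.19631.

1.19 kg product A, 5.20 kg product B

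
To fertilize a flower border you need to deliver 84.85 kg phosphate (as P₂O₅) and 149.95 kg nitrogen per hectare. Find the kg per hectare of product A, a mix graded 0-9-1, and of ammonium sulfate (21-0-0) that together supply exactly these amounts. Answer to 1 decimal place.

Let a = kg of product A, b = kg of ammonium sulfate (per hectare).
P₂O₅: 0.09·a + 0·b = 84.85
N: 0·a + 0.21·b = 149.95
Solving simultaneously: a = 942.778, b = 714.048.

942.8 kg product A, 714.0 kg ammonium sulfate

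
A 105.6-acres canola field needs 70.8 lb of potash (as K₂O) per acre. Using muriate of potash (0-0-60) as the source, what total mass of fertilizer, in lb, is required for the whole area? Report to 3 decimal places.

12460.800 lb

Product per acre = 70.8 / 60% = 118 lb.
Total product = 118 × 105.6 = 12460.8 lb.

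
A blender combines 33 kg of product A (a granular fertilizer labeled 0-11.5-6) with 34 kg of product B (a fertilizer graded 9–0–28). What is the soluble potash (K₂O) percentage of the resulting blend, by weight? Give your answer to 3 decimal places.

Total mass = 33 + 34 = 67 kg.
K₂O mass = 6%×33 + 28%×34 = 11.5 kg.
% K₂O = 11.5 / 67 = 17.1642%.

17.164% K₂O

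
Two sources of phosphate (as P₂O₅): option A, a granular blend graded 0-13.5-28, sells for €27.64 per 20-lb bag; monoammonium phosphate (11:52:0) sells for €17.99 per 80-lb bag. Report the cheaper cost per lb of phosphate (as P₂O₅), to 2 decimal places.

option A: P₂O₅ per bag = 20 × 13.5% = 2.7 lb; cost = 27.64 / 2.7 = €10.2370/lb P₂O₅.
monoammonium phosphate: P₂O₅ per bag = 80 × 52% = 41.6 lb; cost = 17.99 / 41.6 = €0.4325/lb P₂O₅.
monoammonium phosphate is cheaper.

€0.43 per lb P₂O₅ (monoammonium phosphate)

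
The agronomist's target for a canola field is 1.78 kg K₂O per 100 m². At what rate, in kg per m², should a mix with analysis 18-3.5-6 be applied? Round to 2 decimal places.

0.30 kg of product per sq m

Product per 100 m² = 1.78 / 6% = 29.6667 kg.
Convert to per m²: 29.6667 × 0.01 = 0.296667 kg.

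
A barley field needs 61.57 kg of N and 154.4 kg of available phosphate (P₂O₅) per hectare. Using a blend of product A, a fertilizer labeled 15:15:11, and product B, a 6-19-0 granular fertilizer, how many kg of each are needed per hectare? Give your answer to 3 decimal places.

124.836 kg product A, 714.077 kg product B

Let a = kg of product A, b = kg of product B (per hectare).
N: 0.15·a + 0.06·b = 61.57
P₂O₅: 0.15·a + 0.19·b = 154.4
Solving simultaneously: a = 124.8359, b = 714.0769.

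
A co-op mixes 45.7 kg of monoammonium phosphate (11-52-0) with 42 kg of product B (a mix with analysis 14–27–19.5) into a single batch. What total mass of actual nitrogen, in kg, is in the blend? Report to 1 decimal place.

N mass = 11%×45.7 + 14%×42 = 10.907 kg.

10.9 kg N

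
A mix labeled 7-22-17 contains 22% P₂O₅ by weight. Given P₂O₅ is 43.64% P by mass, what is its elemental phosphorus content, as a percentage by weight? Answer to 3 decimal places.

%P = 22 × 0.4364 = 9.6008%.

9.601% P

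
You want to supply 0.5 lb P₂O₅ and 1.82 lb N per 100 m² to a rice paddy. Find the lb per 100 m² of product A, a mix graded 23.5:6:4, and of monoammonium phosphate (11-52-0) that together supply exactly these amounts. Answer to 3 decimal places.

Let a = lb of product A, b = lb of monoammonium phosphate (per 100 m²).
P₂O₅: 0.06·a + 0.52·b = 0.5
N: 0.235·a + 0.11·b = 1.82
Eliminate a: (row1) − 0.06/0.235·(row2) → 0.491915·b = 0.0353191, so b = 0.0717993.
Back-substitute: a = (0.5 − 0.52·0.0717993) / 0.06 = 7.71107.

7.711 lb product A, 0.072 lb monoammonium phosphate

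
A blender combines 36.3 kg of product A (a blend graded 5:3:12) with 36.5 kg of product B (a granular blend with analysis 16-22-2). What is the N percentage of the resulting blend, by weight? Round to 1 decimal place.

Total mass = 36.3 + 36.5 = 72.8 kg.
N mass = 5%×36.3 + 16%×36.5 = 7.655 kg.
% N = 7.655 / 72.8 = 10.5151%.

10.5% N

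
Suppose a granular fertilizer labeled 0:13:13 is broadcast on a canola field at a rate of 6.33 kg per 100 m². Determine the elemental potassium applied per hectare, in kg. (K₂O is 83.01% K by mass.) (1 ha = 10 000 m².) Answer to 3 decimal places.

68.309 kg K per hectare

K₂O per 100 m² = 6.33 × 13% = 0.8229 kg.
Elemental K = 0.8229 × 0.8301 = 0.683089 kg per 100 m².
Convert to per hectare: 0.683089 × 100 = 68.3089 kg.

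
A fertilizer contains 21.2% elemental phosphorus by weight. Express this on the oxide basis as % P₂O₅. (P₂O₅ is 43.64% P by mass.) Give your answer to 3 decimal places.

48.579% P₂O₅

%P₂O₅ = 21.2 / 0.4364 = 48.5793%.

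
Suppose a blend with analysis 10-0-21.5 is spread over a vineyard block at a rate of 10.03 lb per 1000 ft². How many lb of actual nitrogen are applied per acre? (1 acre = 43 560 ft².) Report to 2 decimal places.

nitrogen per 1000 ft² = 10.03 × 10% = 1.003 lb.
Convert to per acre: 1.003 × 43.56 = 43.6907 lb.

43.69 lb N per acre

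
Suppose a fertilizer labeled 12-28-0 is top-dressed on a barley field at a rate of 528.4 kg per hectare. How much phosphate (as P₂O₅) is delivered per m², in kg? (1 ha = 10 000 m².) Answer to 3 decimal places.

P₂O₅ per hectare = 528.4 × 28% = 147.952 kg.
Convert to per m²: 147.952 × 0.0001 = 0.0147952 kg.

0.015 kg P₂O₅ per sq m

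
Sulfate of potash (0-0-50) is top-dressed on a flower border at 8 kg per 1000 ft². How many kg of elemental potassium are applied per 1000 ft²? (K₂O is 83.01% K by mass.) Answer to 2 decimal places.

3.32 kg K per thousand sq ft

K₂O per 1000 ft² = 8 × 50% = 4 kg.
Elemental K = 4 × 0.8301 = 3.3204 kg per 1000 ft².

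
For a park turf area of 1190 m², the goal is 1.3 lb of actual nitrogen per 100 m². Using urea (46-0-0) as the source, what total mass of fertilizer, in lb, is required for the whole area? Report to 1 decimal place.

33.6 lb

Product per 100 m² = 1.3 / 46% = 2.82609 lb.
Total product = 2.82609 × 1190 / 100 = 33.6304 lb.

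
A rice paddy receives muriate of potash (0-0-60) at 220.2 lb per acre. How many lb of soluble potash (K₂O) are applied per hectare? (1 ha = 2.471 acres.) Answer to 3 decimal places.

326.469 lb K₂O per hectare

K₂O per acre = 220.2 × 60% = 132.12 lb.
Convert to per hectare: 132.12 × 2.471 = 326.4685 lb.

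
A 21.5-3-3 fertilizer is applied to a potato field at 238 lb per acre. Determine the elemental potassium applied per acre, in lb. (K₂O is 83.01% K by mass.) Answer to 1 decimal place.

5.9 lb K per acre

K₂O per acre = 238 × 3% = 7.14 lb.
Elemental K = 7.14 × 0.8301 = 5.92691 lb per acre.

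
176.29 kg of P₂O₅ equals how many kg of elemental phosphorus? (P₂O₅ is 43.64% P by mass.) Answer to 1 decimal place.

P = 176.29 × 0.4364 = 76.933 kg.

76.9 kg P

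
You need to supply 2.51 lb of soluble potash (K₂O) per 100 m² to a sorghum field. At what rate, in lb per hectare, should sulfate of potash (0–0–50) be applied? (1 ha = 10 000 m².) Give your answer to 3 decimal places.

502.000 lb of product per hectare

Product per 100 m² = 2.51 / 50% = 5.02 lb.
Convert to per hectare: 5.02 × 100 = 502 lb.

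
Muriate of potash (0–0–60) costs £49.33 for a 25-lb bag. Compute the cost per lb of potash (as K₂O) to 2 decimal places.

K₂O in bag = 25 × 60% = 15 lb.
Cost per lb K₂O = £49.33 / 15 = £3.2887.

£3.29 per lb K₂O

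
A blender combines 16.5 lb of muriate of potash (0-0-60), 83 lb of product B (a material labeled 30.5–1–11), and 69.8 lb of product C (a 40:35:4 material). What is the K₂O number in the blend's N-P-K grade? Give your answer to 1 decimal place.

12.9% K₂O

Total mass = 16.5 + 83 + 69.8 = 169.3 lb.
K₂O mass = 60%×16.5 + 11%×83 + 4%×69.8 = 21.822 lb.
% K₂O = 21.822 / 169.3 = 12.8895%.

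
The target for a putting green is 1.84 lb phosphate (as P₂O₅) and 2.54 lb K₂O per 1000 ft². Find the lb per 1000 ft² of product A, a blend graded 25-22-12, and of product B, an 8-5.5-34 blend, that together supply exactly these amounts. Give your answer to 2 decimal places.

With a, b = lb per 1000 ft² of product A and product B:
P₂O₅: 0.22·a + 0.055·b = 1.84
K₂O: 0.12·a + 0.34·b = 2.54
Eliminate b: (row1) − 0.055/0.34·(row2) → 0.200588·a = 1.42912, so a = 7.12463.
Then b = (2.54 − 0.12·7.12463) / 0.34 = 4.95601.

7.12 lb product A, 4.96 lb product B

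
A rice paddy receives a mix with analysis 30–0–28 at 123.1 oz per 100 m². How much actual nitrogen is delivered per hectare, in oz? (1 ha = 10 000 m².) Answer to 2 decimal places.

nitrogen per 100 m² = 123.1 × 30% = 36.93 oz.
Convert to per hectare: 36.93 × 100 = 3693 oz.

3693.00 oz N per hectare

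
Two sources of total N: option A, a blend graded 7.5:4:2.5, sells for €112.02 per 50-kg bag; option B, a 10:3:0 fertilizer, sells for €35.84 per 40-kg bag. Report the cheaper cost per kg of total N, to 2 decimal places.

option A: N per bag = 50 × 7.5% = 3.75 kg; cost = 112.02 / 3.75 = €29.8720/kg N.
option B: N per bag = 40 × 10% = 4 kg; cost = 35.84 / 4 = €8.9600/kg N.
option B is cheaper.

€8.96 per kg N (option B)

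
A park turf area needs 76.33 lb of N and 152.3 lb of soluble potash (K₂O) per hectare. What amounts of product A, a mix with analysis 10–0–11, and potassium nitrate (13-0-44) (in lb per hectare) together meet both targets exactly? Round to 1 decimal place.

Let a = lb of product A, b = lb of potassium nitrate (per hectare).
N: 0.1·a + 0.13·b = 76.33
K₂O: 0.11·a + 0.44·b = 152.3
Eliminate a: (row1) − 0.1/0.11·(row2) → -0.27·b = -62.1245, so b = 230.091.
Back-substitute: a = (76.33 − 0.13·230.091) / 0.1 = 464.182.

464.2 lb product A, 230.1 lb potassium nitrate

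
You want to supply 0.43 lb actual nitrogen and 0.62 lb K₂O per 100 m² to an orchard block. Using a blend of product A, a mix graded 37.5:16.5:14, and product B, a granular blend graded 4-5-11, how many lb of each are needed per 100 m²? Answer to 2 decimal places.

0.63 lb product A, 4.83 lb product B

With a, b = lb per 100 m² of product A and product B:
N: 0.375·a + 0.04·b = 0.43
K₂O: 0.14·a + 0.11·b = 0.62
From row1: a = (0.43 − 0.04·b) / 0.375.
Into row2: 0.14·(0.43 − 0.04·b)/0.375 + 0.11·b = 0.62 → b = 4.8331, a = 0.631136.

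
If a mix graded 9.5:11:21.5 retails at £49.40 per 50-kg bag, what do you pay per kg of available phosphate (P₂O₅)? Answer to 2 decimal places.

P₂O₅ in bag = 50 × 11% = 5.5 kg.
Cost per kg P₂O₅ = £49.40 / 5.5 = £8.9818.

£8.98 per kg P₂O₅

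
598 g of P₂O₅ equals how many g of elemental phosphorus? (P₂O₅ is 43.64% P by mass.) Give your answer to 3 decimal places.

P = 598 × 0.4364 = 260.9672 g.

260.967 g P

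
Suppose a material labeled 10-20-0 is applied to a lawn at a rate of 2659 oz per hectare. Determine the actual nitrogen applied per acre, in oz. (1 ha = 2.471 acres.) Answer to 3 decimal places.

107.608 oz N per acre

nitrogen per hectare = 2659 × 10% = 265.9 oz.
Convert to per acre: 265.9 × 0.404694 = 107.6083 oz.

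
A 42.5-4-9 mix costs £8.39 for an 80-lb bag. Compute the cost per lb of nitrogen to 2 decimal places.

£0.25 per lb N

N in bag = 80 × 42.5% = 34 lb.
Cost per lb N = £8.39 / 34 = £0.2468.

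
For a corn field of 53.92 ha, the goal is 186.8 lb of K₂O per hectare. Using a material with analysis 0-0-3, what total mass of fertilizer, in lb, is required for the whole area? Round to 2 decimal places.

Product per hectare = 186.8 / 3% = 6226.67 lb.
Total product = 6226.67 × 53.92 = 335741.867 lb.

335741.87 lb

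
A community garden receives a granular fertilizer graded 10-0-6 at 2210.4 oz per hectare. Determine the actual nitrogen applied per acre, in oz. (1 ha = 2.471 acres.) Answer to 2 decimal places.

89.45 oz N per acre

nitrogen per hectare = 2210.4 × 10% = 221.04 oz.
Convert to per acre: 221.04 × 0.404694 = 89.4537 oz.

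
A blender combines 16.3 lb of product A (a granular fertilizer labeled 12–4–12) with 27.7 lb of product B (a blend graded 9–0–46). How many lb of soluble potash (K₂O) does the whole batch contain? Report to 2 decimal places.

14.70 lb K₂O

K₂O mass = 12%×16.3 + 46%×27.7 = 14.698 lb.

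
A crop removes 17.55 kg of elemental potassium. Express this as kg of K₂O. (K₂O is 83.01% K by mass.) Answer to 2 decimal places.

21.14 kg K₂O

K₂O = 17.55 / 0.8301 = 21.142 kg.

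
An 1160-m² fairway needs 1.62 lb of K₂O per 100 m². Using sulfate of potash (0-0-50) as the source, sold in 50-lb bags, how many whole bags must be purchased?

1 bags

Product per 100 m² = 1.62 / 50% = 3.24 lb.
Total product = 3.24 × 1160 / 100 = 37.584 lb.
Bags = ⌈37.584 / 50⌉ = 1.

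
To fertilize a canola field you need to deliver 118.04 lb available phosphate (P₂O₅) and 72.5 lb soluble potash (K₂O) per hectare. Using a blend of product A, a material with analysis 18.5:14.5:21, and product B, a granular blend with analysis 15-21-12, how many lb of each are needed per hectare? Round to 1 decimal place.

39.7 lb product A, 534.7 lb product B

Let a = lb of product A, b = lb of product B (per hectare).
P₂O₅: 0.145·a + 0.21·b = 118.04
K₂O: 0.21·a + 0.12·b = 72.5
From row1: a = (118.04 − 0.21·b) / 0.145.
Into row2: 0.21·(118.04 − 0.21·b)/0.145 + 0.12·b = 72.5 → b = 534.678, a = 39.7079.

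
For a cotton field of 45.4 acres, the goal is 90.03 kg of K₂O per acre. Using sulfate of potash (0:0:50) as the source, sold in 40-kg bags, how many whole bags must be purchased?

Product per acre = 90.03 / 50% = 180.06 kg.
Total product = 180.06 × 45.4 = 8174.72 kg.
Bags = ⌈8174.72 / 40⌉ = 205.

205 bags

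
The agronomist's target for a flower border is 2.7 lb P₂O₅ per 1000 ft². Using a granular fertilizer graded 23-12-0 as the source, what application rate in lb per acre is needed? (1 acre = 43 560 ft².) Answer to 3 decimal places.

980.100 lb of product per acre

Product per 1000 ft² = 2.7 / 12% = 22.5 lb.
Convert to per acre: 22.5 × 43.56 = 980.1 lb.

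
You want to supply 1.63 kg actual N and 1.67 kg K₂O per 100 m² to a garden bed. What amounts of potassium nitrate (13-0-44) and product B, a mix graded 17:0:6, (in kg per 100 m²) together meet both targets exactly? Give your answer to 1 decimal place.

2.8 kg potassium nitrate, 7.5 kg product B

With a, b = kg per 100 m² of potassium nitrate and product B:
N: 0.13·a + 0.17·b = 1.63
K₂O: 0.44·a + 0.06·b = 1.67
Solving simultaneously: a = 2.77761, b = 7.46418.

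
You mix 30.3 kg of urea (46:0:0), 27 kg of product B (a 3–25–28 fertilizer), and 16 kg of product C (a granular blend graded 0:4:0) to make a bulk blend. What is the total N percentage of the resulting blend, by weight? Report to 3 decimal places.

Total mass = 30.3 + 27 + 16 = 73.3 kg.
N mass = 46%×30.3 + 3%×27 + 0%×16 = 14.748 kg.
% N = 14.748 / 73.3 = 20.1201%.

20.120% N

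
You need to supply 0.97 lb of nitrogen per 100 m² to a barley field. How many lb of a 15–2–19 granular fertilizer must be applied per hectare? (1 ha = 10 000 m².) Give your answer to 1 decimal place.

646.7 lb of product per hectare

Product per 100 m² = 0.97 / 15% = 6.46667 lb.
Convert to per hectare: 6.46667 × 100 = 646.667 lb.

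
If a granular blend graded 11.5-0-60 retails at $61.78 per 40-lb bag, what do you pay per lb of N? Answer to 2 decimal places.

N in bag = 40 × 11.5% = 4.6 lb.
Cost per lb N = $61.78 / 4.6 = $13.4304.

$13.43 per lb N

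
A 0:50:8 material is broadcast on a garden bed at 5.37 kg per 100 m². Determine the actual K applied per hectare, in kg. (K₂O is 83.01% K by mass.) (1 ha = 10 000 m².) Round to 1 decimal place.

35.7 kg K per hectare

K₂O per 100 m² = 5.37 × 8% = 0.4296 kg.
Elemental K = 0.4296 × 0.8301 = 0.356611 kg per 100 m².
Convert to per hectare: 0.356611 × 100 = 35.6611 kg.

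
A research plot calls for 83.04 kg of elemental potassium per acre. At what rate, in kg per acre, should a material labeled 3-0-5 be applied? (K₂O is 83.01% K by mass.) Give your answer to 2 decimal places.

2000.72 kg of product per acre

As K₂O: 83.04 / 0.8301 = 100.036 kg per acre.
Product per acre = 100.036 / 5% = 2000.723 kg.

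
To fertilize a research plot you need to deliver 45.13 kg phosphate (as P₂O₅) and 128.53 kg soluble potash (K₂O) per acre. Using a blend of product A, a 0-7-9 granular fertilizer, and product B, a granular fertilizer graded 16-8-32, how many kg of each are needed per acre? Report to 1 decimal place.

273.6 kg product A, 324.7 kg product B

Per-acre balance (a = product A, b = product B):
P₂O₅: 0.07·a + 0.08·b = 45.13
K₂O: 0.09·a + 0.32·b = 128.53
Eliminate a: (row1) − 0.07/0.09·(row2) → -0.168889·b = -54.8378, so b = 324.697.
Back-substitute: a = (45.13 − 0.08·324.697) / 0.07 = 273.632.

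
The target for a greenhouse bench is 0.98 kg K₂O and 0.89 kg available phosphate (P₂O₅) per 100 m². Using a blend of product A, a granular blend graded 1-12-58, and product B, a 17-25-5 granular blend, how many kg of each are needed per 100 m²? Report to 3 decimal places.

Let a = kg of product A, b = kg of product B (per 100 m²).
K₂O: 0.58·a + 0.05·b = 0.98
P₂O₅: 0.12·a + 0.25·b = 0.89
Eliminate a: (row1) − 0.58/0.12·(row2) → -1.15833·b = -3.32167, so b = 2.86763.
Back-substitute: a = (0.98 − 0.05·2.86763) / 0.58 = 1.44245.

1.442 kg product A, 2.868 kg product B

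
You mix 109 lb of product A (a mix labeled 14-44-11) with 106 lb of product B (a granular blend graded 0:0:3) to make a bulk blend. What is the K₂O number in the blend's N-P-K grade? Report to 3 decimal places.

7.056% K₂O

Total mass = 109 + 106 = 215 lb.
K₂O mass = 11%×109 + 3%×106 = 15.17 lb.
% K₂O = 15.17 / 215 = 7.05581%.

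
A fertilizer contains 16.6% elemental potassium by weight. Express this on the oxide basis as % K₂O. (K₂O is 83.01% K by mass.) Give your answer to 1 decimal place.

%K₂O = 16.6 / 0.8301 = 19.9976%.

20.0% K₂O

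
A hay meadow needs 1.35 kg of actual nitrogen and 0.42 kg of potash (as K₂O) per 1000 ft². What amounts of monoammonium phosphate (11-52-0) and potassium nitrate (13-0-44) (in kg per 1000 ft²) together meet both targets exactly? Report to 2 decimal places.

11.14 kg monoammonium phosphate, 0.95 kg potassium nitrate

With a, b = kg per 1000 ft² of monoammonium phosphate and potassium nitrate:
N: 0.11·a + 0.13·b = 1.35
K₂O: 0·a + 0.44·b = 0.42
Solving simultaneously: a = 11.1446, b = 0.954545.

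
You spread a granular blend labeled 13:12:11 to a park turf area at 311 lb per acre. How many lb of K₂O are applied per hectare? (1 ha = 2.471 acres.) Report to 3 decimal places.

84.533 lb K₂O per hectare

K₂O per acre = 311 × 11% = 34.21 lb.
Convert to per hectare: 34.21 × 2.471 = 84.5329 lb.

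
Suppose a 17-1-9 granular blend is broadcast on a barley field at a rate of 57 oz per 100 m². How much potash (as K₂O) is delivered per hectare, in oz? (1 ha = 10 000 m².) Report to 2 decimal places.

K₂O per 100 m² = 57 × 9% = 5.13 oz.
Convert to per hectare: 5.13 × 100 = 513 oz.

513.00 oz K₂O per hectare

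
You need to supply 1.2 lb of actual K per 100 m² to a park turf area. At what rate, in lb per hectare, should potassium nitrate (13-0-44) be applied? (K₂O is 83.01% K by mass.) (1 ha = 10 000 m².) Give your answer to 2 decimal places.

328.55 lb of product per hectare

As K₂O: 1.2 / 0.8301 = 1.44561 lb per 100 m².
Product per 100 m² = 1.44561 / 44% = 3.28547 lb.
Convert to per hectare: 3.28547 × 100 = 328.547 lb.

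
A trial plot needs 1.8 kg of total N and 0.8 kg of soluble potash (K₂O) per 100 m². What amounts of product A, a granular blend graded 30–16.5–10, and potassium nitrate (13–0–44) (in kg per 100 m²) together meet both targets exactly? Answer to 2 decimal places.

5.78 kg product A, 0.50 kg potassium nitrate

Let a = kg of product A, b = kg of potassium nitrate (per 100 m²).
N: 0.3·a + 0.13·b = 1.8
K₂O: 0.1·a + 0.44·b = 0.8
Eliminate a: (row1) − 0.3/0.1·(row2) → -1.19·b = -0.6, so b = 0.504202.
Back-substitute: a = (1.8 − 0.13·0.504202) / 0.3 = 5.78151.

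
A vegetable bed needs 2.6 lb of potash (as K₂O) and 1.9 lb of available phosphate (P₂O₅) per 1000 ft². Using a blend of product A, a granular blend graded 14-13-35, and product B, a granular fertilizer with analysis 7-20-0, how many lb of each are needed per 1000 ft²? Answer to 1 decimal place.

7.4 lb product A, 4.7 lb product B

Per-1000 ft² balance (a = product A, b = product B):
K₂O: 0.35·a + 0·b = 2.6
P₂O₅: 0.13·a + 0.2·b = 1.9
Eliminate b: (row1) − 0/0.2·(row2) → 0.35·a = 2.6, so a = 7.42857.
Then b = (1.9 − 0.13·7.42857) / 0.2 = 4.67143.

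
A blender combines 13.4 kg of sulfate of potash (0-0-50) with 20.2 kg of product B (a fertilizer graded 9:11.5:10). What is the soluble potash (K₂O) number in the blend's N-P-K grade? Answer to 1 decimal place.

26.0% K₂O

Total mass = 13.4 + 20.2 = 33.6 kg.
K₂O mass = 50%×13.4 + 10%×20.2 = 8.72 kg.
% K₂O = 8.72 / 33.6 = 25.9524%.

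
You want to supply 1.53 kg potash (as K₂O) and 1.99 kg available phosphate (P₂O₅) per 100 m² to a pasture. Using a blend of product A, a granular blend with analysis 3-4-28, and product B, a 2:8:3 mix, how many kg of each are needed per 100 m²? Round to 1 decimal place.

Let a = kg of product A, b = kg of product B (per 100 m²).
K₂O: 0.28·a + 0.03·b = 1.53
P₂O₅: 0.04·a + 0.08·b = 1.99
Solving simultaneously: a = 2.95755, b = 23.3962.

3.0 kg product A, 23.4 kg product B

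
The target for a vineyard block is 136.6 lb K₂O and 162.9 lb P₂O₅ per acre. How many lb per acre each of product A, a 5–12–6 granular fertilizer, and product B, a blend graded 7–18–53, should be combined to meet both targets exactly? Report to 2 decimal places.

With a, b = lb per acre of product A and product B:
K₂O: 0.06·a + 0.53·b = 136.6
P₂O₅: 0.12·a + 0.18·b = 162.9
Eliminate a: (row1) − 0.06/0.12·(row2) → 0.44·b = 55.15, so b = 125.341.
Back-substitute: a = (136.6 − 0.53·125.341) / 0.06 = 1169.489.

1169.49 lb product A, 125.34 lb product B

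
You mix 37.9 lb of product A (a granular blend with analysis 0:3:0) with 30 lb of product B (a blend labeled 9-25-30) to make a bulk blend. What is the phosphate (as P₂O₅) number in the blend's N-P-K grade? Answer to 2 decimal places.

12.72% P₂O₅

Total mass = 37.9 + 30 = 67.9 lb.
P₂O₅ mass = 3%×37.9 + 25%×30 = 8.637 lb.
% P₂O₅ = 8.637 / 67.9 = 12.7202%.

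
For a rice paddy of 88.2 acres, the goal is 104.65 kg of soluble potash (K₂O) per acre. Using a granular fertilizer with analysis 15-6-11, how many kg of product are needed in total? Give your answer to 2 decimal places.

83910.27 kg

Product per acre = 104.65 / 11% = 951.364 kg.
Total product = 951.364 × 88.2 = 83910.273 kg.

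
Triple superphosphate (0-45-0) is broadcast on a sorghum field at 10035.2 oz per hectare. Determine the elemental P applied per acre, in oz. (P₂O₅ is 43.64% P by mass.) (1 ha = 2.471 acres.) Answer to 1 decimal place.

P₂O₅ per hectare = 10035.2 × 45% = 4515.84 oz.
Elemental P = 4515.84 × 0.4364 = 1970.71 oz per hectare.
Convert to per acre: 1970.71 × 0.404694 = 797.536 oz.

797.5 oz P per acre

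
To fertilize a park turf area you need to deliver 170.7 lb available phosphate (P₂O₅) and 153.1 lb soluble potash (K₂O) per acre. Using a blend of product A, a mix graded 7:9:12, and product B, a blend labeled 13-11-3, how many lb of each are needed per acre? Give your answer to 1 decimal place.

Let a = lb of product A, b = lb of product B (per acre).
P₂O₅: 0.09·a + 0.11·b = 170.7
K₂O: 0.12·a + 0.03·b = 153.1
Eliminate b: (row1) − 0.11/0.03·(row2) → -0.35·a = -390.667, so a = 1116.19.
Then b = (153.1 − 0.12·1116.19) / 0.03 = 638.571.

1116.2 lb product A, 638.6 lb product B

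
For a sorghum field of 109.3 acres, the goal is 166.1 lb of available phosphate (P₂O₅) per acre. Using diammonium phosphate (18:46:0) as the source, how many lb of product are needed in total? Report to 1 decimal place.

39466.8 lb

Product per acre = 166.1 / 46% = 361.087 lb.
Total product = 361.087 × 109.3 = 39466.804 lb.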